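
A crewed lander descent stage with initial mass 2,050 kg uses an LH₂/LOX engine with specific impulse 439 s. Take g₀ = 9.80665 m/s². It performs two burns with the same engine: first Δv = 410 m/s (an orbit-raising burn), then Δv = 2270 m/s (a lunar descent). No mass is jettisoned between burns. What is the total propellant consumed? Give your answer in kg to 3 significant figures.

total propellant consumed ≈ 950 kg

v_e = Isp · g₀ = 439 × 9.80665 = 4305.1 m/s.
After the first burn: m = 2050 × exp(−410/4305.1) = 2050 × 0.90916 = 1,863.78 kg.
After the second burn: m = 1,863.78 × exp(−2270/4305.1) = 1,863.78 × 0.59021 = 1,100.02 kg.
Total propellant = m₀ − m_final = 2050 − 1,100.02 = 949.98 kg.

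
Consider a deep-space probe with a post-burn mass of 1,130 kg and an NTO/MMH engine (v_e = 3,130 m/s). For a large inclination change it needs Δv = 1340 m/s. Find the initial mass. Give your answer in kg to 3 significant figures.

initial mass ≈ 1730 kg

m₀/m_f = exp(Δv / v_e) = exp(1340 / 3130.0) = exp(0.4281) = 1.5344.
m₀ = m_f × 1.5344 = 1,130 × 1.5344 = 1,733.87 kg.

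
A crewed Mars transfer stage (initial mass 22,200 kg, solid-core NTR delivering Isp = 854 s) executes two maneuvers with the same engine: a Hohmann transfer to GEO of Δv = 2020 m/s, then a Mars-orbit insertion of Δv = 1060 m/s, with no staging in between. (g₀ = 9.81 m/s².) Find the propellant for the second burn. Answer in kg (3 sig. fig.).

v_e = Isp · g₀ = 854 × 9.81 = 8377.7 m/s.
After the first burn: m = 22200 × exp(−2020/8377.7) = 22200 × 0.78575 = 17,443.7 kg.
After the second burn: m = 17,443.7 × exp(−1060/8377.7) = 17,443.7 × 0.88115 = 15,370.5 kg.
Second-burn propellant = 17,443.7 − 15,370.5 = 2,073.2 kg.

propellant for the second burn ≈ 2070 kg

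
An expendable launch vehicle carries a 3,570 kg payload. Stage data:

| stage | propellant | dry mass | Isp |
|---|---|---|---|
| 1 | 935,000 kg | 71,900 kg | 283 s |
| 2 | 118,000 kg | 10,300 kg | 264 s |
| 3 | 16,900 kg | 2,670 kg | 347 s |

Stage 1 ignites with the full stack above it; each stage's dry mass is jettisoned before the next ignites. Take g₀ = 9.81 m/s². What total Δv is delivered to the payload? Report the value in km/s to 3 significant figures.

Δv ≈ 12.9 km/s

Ignition mass of stage 1 = 935,000+71,900 + 118,000+10,300 + 16,900+2,670 + 3,570 = 1,158,340 kg.
Stage 1: m₀ = 1,158,340 kg, m_f = 1,158,340 − 935,000 = 223,340 kg; Δv = 283×9.81×ln(5.186) = 2776.2×1.6460 ≈ 4570 m/s.
Stage 2: m₀ = 151,440 kg, m_f = 151,440 − 118,000 = 33,440 kg; Δv = 264×9.81×ln(4.529) = 2589.8×1.5104 ≈ 3912 m/s.
Stage 3: m₀ = 23,140 kg, m_f = 23,140 − 16,900 = 6,240 kg; Δv = 347×9.81×ln(3.708) = 3404.1×1.3106 ≈ 4461 m/s.
Total Δv = 4570 + 3912 + 4461 = 12943 m/s.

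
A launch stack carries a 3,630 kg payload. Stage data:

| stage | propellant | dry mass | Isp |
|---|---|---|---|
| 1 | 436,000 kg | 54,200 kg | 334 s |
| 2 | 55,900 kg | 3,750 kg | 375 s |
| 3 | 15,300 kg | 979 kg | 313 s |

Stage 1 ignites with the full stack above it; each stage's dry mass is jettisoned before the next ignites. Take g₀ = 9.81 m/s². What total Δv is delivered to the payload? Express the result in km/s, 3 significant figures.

Ignition mass of stage 1 = 436,000+54,200 + 55,900+3,750 + 15,300+979 + 3,630 = 569,759 kg.
Stage 1: m₀ = 569,759 kg, m_f = 569,759 − 436,000 = 133,759 kg; Δv = 334×9.81×ln(4.26) = 3276.5×1.4492 ≈ 4748 m/s.
Stage 2: m₀ = 79,559 kg, m_f = 79,559 − 55,900 = 23,659 kg; Δv = 375×9.81×ln(3.363) = 3678.8×1.2128 ≈ 4461 m/s.
Stage 3: m₀ = 19,909 kg, m_f = 19,909 − 15,300 = 4,609 kg; Δv = 313×9.81×ln(4.32) = 3070.5×1.4632 ≈ 4493 m/s.
Total Δv = 4748 + 4461 + 4493 = 13702 m/s.

Δv ≈ 13.7 km/s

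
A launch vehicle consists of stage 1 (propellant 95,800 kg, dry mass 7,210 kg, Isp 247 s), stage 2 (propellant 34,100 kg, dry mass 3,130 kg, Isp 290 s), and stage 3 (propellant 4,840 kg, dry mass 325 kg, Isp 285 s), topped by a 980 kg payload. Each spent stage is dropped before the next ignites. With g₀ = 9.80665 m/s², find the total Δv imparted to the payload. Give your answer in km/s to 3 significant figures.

Δv ≈ 11.3 km/s

Ignition mass of stage 1 = 95,800+7,210 + 34,100+3,130 + 4,840+325 + 980 = 146,385 kg.
Stage 1: m₀ = 146,385 kg, m_f = 146,385 − 95,800 = 50,585 kg; Δv = 247×9.80665×ln(2.894) = 2422.2×1.0626 ≈ 2574 m/s.
Stage 2: m₀ = 43,375 kg, m_f = 43,375 − 34,100 = 9,275 kg; Δv = 290×9.80665×ln(4.677) = 2843.9×1.5426 ≈ 4387 m/s.
Stage 3: m₀ = 6,145 kg, m_f = 6,145 − 4,840 = 1,305 kg; Δv = 285×9.80665×ln(4.709) = 2794.9×1.5494 ≈ 4331 m/s.
Total Δv = 2574 + 4387 + 4331 = 11292 m/s.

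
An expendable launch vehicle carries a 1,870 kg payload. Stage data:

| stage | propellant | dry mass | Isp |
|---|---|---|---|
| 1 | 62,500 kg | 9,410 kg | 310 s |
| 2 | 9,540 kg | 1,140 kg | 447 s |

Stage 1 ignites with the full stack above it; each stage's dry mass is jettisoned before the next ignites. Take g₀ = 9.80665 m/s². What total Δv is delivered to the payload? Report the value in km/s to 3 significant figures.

Δv ≈ 10.4 km/s

Ignition mass of stage 1 = 62,500+9,410 + 9,540+1,140 + 1,870 = 84,460 kg.
Stage 1: m₀ = 84,460 kg, m_f = 84,460 − 62,500 = 21,960 kg; Δv = 310×9.80665×ln(3.846) = 3040.1×1.3471 ≈ 4095 m/s.
Stage 2: m₀ = 12,550 kg, m_f = 12,550 − 9,540 = 3,010 kg; Δv = 447×9.80665×ln(4.169) = 4383.6×1.4278 ≈ 6259 m/s.
Total Δv = 4095 + 6259 = 10354 m/s.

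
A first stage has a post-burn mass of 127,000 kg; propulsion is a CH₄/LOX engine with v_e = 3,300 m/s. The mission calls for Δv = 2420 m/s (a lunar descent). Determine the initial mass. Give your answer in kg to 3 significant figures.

initial mass ≈ 264000 kg

Rocket equation: m₀/m_f = exp(Δv / v_e) = exp(2420 / 3300.0) = exp(0.7333) = 2.0820.
m₀ = m_f × 2.0820 = 127,000 × 2.0820 = 264,414 kg.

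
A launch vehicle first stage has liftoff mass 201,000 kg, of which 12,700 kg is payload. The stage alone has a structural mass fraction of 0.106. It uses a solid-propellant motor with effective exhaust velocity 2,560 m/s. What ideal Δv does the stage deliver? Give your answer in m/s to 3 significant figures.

Δv ≈ 4650 m/s

Stage wet mass = m₀ − payload = 201,000 − 12,700 = 188,300 kg.
Stage dry mass = ε × stage wet mass = 0.106 × 188,300 = 19,959.8 kg.
Burnout mass m_f = stage dry + payload = 19,959.8 + 12,700 = 32,659.8 kg.
Rocket equation: Δv = v_e · ln(201,000/32,659.8) = 2560.0 × ln(6.154) = 2560.0 × 1.8172 ≈ 4652 m/s.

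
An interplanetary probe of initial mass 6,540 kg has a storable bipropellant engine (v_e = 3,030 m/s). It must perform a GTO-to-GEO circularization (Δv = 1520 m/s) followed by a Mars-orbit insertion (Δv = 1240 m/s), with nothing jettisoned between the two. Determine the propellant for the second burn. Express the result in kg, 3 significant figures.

propellant for the second burn ≈ 1330 kg

After the first burn: m = 6540 × exp(−1520/3030.0) = 6540 × 0.60553 = 3,960.17 kg.
After the second burn: m = 3,960.17 × exp(−1240/3030.0) = 3,960.17 × 0.66415 = 2,630.15 kg.
Second-burn propellant = 3,960.17 − 2,630.15 = 1,330.02 kg.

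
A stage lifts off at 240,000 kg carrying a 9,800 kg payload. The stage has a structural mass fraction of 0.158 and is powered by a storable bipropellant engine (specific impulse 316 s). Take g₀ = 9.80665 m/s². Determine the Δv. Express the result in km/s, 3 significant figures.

Δv ≈ 5.11 km/s

Stage wet mass = m₀ − payload = 240,000 − 9,800 = 230,200 kg.
Stage dry mass = ε × stage wet mass = 0.158 × 230,200 = 36,371.6 kg.
Burnout mass m_f = stage dry + payload = 36,371.6 + 9,800 = 46,171.6 kg.
v_e = Isp · g₀ = 316 × 9.80665 = 3098.9 m/s.
Using Δv = v_e ln(m₀/m_f): Δv = v_e · ln(240,000/46,171.6) = 3098.9 × ln(5.198) = 3098.9 × 1.6483 ≈ 5108 m/s.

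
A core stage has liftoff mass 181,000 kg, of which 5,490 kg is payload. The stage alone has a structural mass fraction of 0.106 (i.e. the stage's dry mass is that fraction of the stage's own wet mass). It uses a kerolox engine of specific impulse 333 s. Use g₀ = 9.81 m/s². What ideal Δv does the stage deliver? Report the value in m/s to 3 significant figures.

Stage wet mass = m₀ − payload = 181,000 − 5,490 = 175,510 kg.
Stage dry mass = ε × stage wet mass = 0.106 × 175,510 = 18,604.1 kg.
Burnout mass m_f = stage dry + payload = 18,604.1 + 5,490 = 24,094.1 kg.
v_e = Isp · g₀ = 333 × 9.81 = 3266.7 m/s.
Δv = v_e · ln(181,000/24,094.1) = 3266.7 × ln(7.512) = 3266.7 × 2.0165 ≈ 6587 m/s.

Δv ≈ 6590 m/s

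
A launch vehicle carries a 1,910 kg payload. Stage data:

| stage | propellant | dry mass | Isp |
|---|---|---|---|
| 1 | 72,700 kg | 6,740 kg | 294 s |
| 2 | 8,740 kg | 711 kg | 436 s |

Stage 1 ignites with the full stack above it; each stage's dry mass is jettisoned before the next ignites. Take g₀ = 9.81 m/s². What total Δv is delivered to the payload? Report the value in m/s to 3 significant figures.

Δv ≈ 10900 m/s

Ignition mass of stage 1 = 72,700+6,740 + 8,740+711 + 1,910 = 90,801 kg.
Stage 1: m₀ = 90,801 kg, m_f = 90,801 − 72,700 = 18,101 kg; Δv = 294×9.81×ln(5.016) = 2884.1×1.6127 ≈ 4651 m/s.
Stage 2: m₀ = 11,361 kg, m_f = 11,361 − 8,740 = 2,621 kg; Δv = 436×9.81×ln(4.335) = 4277.2×1.4666 ≈ 6273 m/s.
Total Δv = 4651 + 6273 = 10924 m/s.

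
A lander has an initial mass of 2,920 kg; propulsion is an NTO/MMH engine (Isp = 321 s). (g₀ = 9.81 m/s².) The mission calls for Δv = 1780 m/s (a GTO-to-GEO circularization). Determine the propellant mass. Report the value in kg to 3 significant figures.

v_e = Isp · g₀ = 321 × 9.81 = 3149.0 m/s.
From the ideal rocket equation, m₀/m_f = exp(Δv / v_e) = exp(1780 / 3149.0) = exp(0.5653) = 1.7599.
m_f = 2,920 / 1.7599 = 1,659.19 kg, so propellant = m₀ − m_f = 2,920 − 1,659.19 = 1,260.81 kg.

propellant mass ≈ 1260 kg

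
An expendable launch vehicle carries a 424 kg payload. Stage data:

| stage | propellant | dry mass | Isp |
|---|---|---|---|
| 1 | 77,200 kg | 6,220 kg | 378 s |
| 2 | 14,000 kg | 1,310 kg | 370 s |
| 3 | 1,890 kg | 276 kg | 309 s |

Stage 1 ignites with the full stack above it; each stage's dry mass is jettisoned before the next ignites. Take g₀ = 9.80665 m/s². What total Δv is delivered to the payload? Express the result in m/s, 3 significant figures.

Ignition mass of stage 1 = 77,200+6,220 + 14,000+1,310 + 1,890+276 + 424 = 101,320 kg.
Stage 1: m₀ = 101,320 kg, m_f = 101,320 − 77,200 = 24,120 kg; Δv = 378×9.80665×ln(4.201) = 3706.9×1.4352 ≈ 5320 m/s.
Stage 2: m₀ = 17,900 kg, m_f = 17,900 − 14,000 = 3,900 kg; Δv = 370×9.80665×ln(4.59) = 3628.5×1.5238 ≈ 5529 m/s.
Stage 3: m₀ = 2,590 kg, m_f = 2,590 − 1,890 = 700 kg; Δv = 309×9.80665×ln(3.7) = 3030.3×1.3083 ≈ 3965 m/s.
Total Δv = 5320 + 5529 + 3965 = 14814 m/s.

Δv ≈ 14800 m/s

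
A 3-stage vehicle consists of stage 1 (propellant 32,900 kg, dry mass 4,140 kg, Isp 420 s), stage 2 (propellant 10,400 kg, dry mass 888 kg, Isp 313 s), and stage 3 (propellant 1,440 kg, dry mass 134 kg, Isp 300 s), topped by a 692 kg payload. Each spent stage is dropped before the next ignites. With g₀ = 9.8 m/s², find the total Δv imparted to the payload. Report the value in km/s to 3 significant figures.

Δv ≈ 11.8 km/s

Ignition mass of stage 1 = 32,900+4,140 + 10,400+888 + 1,440+134 + 692 = 50,594 kg.
Stage 1: m₀ = 50,594 kg, m_f = 50,594 − 32,900 = 17,694 kg; Δv = 420×9.8×ln(2.859) = 4116.0×1.0506 ≈ 4324 m/s.
Stage 2: m₀ = 13,554 kg, m_f = 13,554 − 10,400 = 3,154 kg; Δv = 313×9.8×ln(4.297) = 3067.4×1.4580 ≈ 4472 m/s.
Stage 3: m₀ = 2,266 kg, m_f = 2,266 − 1,440 = 826 kg; Δv = 300×9.8×ln(2.743) = 2940.0×1.0092 ≈ 2967 m/s.
Total Δv = 4324 + 4472 + 2967 = 11763 m/s.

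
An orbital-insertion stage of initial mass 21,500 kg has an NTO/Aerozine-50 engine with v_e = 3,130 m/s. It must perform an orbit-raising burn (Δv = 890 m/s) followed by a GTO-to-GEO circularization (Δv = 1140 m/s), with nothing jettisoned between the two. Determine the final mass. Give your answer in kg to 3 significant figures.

After the first burn: m = 21500 × exp(−890/3130.0) = 21500 × 0.75251 = 16,179 kg.
After the second burn: m = 16,179 × exp(−1140/3130.0) = 16,179 × 0.69474 = 11,240.2 kg.

final mass ≈ 11200 kg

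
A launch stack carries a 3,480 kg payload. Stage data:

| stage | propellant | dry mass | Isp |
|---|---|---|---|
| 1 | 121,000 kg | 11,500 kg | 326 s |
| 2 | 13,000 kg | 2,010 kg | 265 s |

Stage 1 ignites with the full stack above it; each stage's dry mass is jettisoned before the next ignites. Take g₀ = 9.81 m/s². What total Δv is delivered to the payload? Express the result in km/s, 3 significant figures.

Ignition mass of stage 1 = 121,000+11,500 + 13,000+2,010 + 3,480 = 150,990 kg.
Stage 1: m₀ = 150,990 kg, m_f = 150,990 − 121,000 = 29,990 kg; Δv = 326×9.81×ln(5.035) = 3198.1×1.6163 ≈ 5169 m/s.
Stage 2: m₀ = 18,490 kg, m_f = 18,490 − 13,000 = 5,490 kg; Δv = 265×9.81×ln(3.368) = 2599.7×1.2143 ≈ 3157 m/s.
Total Δv = 5169 + 3157 = 8326 m/s.

Δv ≈ 8.33 km/s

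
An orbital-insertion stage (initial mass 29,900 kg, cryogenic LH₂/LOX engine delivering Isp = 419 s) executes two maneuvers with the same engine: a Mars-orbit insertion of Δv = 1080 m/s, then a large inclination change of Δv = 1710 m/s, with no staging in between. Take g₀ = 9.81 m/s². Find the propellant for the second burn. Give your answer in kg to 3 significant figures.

v_e = Isp · g₀ = 419 × 9.81 = 4110.4 m/s.
After the first burn: m = 29900 × exp(−1080/4110.4) = 29900 × 0.76894 = 22,991.3 kg.
After the second burn: m = 22,991.3 × exp(−1710/4110.4) = 22,991.3 × 0.65967 = 15,166.7 kg.
Second-burn propellant = 22,991.3 − 15,166.7 = 7,824.6 kg.

propellant for the second burn ≈ 7820 kg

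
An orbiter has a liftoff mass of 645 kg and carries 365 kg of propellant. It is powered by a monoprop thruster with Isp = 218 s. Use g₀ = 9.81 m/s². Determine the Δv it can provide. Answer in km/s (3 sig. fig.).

v_e = Isp · g₀ = 218 × 9.81 = 2138.6 m/s.
m_f = m₀ − m_prop = 645 − 365 = 280 kg.
Δv = v_e · ln(m₀/m_f) = 2138.6 × ln(2.304) = 2138.6 × 0.8345 ≈ 1784.6 m/s.

Δv ≈ 1.78 km/s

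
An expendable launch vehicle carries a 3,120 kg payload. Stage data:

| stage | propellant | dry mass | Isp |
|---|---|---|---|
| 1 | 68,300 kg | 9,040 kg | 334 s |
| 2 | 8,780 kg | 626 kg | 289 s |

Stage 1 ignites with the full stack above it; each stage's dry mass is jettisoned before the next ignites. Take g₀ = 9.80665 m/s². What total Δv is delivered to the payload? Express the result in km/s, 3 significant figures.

Δv ≈ 8.10 km/s

Ignition mass of stage 1 = 68,300+9,040 + 8,780+626 + 3,120 = 89,866 kg.
Stage 1: m₀ = 89,866 kg, m_f = 89,866 − 68,300 = 21,566 kg; Δv = 334×9.80665×ln(4.167) = 3275.4×1.4272 ≈ 4675 m/s.
Stage 2: m₀ = 12,526 kg, m_f = 12,526 − 8,780 = 3,746 kg; Δv = 289×9.80665×ln(3.344) = 2834.1×1.2071 ≈ 3421 m/s.
Total Δv = 4675 + 3421 = 8096 m/s.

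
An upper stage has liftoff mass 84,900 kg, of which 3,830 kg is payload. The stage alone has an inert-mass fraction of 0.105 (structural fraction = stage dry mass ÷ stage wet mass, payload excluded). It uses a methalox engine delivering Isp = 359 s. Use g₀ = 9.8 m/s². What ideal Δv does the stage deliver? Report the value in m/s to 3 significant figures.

Stage wet mass = m₀ − payload = 84,900 − 3,830 = 81,070 kg.
Stage dry mass = ε × stage wet mass = 0.105 × 81,070 = 8,512.35 kg.
Burnout mass m_f = stage dry + payload = 8,512.35 + 3,830 = 12,342.35 kg.
v_e = Isp · g₀ = 359 × 9.8 = 3518.2 m/s.
From the ideal rocket equation, Δv = v_e · ln(84,900/12,342.35) = 3518.2 × ln(6.879) = 3518.2 × 1.9284 ≈ 6785 m/s.

Δv ≈ 6780 m/s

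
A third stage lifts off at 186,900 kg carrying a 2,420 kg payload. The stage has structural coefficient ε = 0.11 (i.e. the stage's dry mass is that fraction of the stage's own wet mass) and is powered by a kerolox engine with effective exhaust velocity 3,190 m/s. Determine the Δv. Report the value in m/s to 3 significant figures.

Stage wet mass = m₀ − payload = 186,900 − 2,420 = 184,480 kg.
Stage dry mass = ε × stage wet mass = 0.11 × 184,480 = 20,292.8 kg.
Burnout mass m_f = stage dry + payload = 20,292.8 + 2,420 = 22,712.8 kg.
Using Δv = v_e ln(m₀/m_f): Δv = v_e · ln(186,900/22,712.8) = 3190.0 × ln(8.229) = 3190.0 × 2.1076 ≈ 6723 m/s.

Δv ≈ 6720 m/s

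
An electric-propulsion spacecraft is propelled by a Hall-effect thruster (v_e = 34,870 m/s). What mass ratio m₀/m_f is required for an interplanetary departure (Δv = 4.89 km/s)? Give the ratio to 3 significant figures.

mass ratio ≈ 1.15

m₀/m_f = exp(Δv / v_e) = exp(4890 / 34870.0) = exp(0.1402) = 1.1505.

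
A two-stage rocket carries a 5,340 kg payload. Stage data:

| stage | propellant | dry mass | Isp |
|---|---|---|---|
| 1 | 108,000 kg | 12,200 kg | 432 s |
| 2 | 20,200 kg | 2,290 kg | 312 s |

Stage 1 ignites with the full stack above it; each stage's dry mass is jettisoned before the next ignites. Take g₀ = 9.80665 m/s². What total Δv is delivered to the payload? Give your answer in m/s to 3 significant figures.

Δv ≈ 9500 m/s

Ignition mass of stage 1 = 108,000+12,200 + 20,200+2,290 + 5,340 = 148,030 kg.
Stage 1: m₀ = 148,030 kg, m_f = 148,030 − 108,000 = 40,030 kg; Δv = 432×9.80665×ln(3.698) = 4236.5×1.3078 ≈ 5540 m/s.
Stage 2: m₀ = 27,830 kg, m_f = 27,830 − 20,200 = 7,630 kg; Δv = 312×9.80665×ln(3.647) = 3059.7×1.2940 ≈ 3959 m/s.
Total Δv = 5540 + 3959 = 9499 m/s.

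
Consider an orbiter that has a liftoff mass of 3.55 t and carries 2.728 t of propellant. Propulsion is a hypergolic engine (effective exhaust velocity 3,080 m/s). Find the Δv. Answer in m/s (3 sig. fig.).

Δv ≈ 4510 m/s

m_f = m₀ − m_prop = 3.55 − 2.728 = 0.822 t.
Using Δv = v_e ln(m₀/m_f): Δv = v_e · ln(m₀/m_f) = 3080.0 × ln(4.319) = 3080.0 × 1.4630 ≈ 4505.9 m/s.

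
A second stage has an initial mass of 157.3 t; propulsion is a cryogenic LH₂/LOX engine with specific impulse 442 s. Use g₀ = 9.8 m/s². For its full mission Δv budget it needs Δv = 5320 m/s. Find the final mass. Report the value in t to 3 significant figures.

final mass ≈ 46.1 t

v_e = Isp · g₀ = 442 × 9.8 = 4331.6 m/s.
m₀/m_f = exp(Δv / v_e) = exp(5320 / 4331.6) = exp(1.2282) = 3.4150.
m_f = m₀ / 3.4150 = 157.3 / 3.4150 = 46.0615 t.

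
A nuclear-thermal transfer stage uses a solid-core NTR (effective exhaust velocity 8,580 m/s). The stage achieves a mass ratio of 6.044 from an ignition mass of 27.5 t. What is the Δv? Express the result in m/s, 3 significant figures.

Δv ≈ 15400 m/s

Δv = v_e · ln(6.044) = 8580.0 × 1.7991 ≈ 15436.0 m/s.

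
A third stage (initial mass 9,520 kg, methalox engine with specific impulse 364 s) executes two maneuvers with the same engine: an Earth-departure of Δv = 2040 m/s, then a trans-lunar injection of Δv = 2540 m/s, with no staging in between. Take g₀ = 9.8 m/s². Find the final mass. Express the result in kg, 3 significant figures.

final mass ≈ 2640 kg

v_e = Isp · g₀ = 364 × 9.8 = 3567.2 m/s.
After the first burn: m = 9520 × exp(−2040/3567.2) = 9520 × 0.56446 = 5,373.66 kg.
After the second burn: m = 5,373.66 × exp(−2540/3567.2) = 5,373.66 × 0.49064 = 2,636.53 kg.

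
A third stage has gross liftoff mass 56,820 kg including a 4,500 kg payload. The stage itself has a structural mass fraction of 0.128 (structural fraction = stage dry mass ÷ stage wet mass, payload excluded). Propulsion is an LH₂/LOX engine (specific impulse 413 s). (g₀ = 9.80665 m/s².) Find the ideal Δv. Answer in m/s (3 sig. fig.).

Stage wet mass = m₀ − payload = 56,820 − 4,500 = 52,320 kg.
Stage dry mass = ε × stage wet mass = 0.128 × 52,320 = 6,696.96 kg.
Burnout mass m_f = stage dry + payload = 6,696.96 + 4,500 = 11,196.96 kg.
v_e = Isp · g₀ = 413 × 9.80665 = 4050.1 m/s.
By the Tsiolkovsky rocket equation, Δv = v_e · ln(56,820/11,196.96) = 4050.1 × ln(5.075) = 4050.1 × 1.6242 ≈ 6578 m/s.

Δv ≈ 6580 m/s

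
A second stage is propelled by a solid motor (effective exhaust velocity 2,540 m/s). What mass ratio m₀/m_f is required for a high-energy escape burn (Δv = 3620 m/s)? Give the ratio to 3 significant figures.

mass ratio ≈ 4.16

Rocket equation: m₀/m_f = exp(Δv / v_e) = exp(3620 / 2540.0) = exp(1.4252) = 4.1587.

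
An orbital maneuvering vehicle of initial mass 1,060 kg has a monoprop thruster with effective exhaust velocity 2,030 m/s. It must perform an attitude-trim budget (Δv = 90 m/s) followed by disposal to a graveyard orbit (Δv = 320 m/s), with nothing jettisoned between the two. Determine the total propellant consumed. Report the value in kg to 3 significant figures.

total propellant consumed ≈ 194 kg

After the first burn: m = 1060 × exp(−90/2030.0) = 1060 × 0.95663 = 1,014.03 kg.
After the second burn: m = 1,014.03 × exp(−320/2030.0) = 1,014.03 × 0.85416 = 866.144 kg.
Total propellant = m₀ − m_final = 1060 − 866.144 = 193.856 kg.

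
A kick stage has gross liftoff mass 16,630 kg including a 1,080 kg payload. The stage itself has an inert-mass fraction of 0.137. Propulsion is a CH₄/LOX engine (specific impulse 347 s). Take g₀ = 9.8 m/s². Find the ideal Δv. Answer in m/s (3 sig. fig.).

Δv ≈ 5590 m/s

Stage wet mass = m₀ − payload = 16,630 − 1,080 = 15,550 kg.
Stage dry mass = ε × stage wet mass = 0.137 × 15,550 = 2,130.35 kg.
Burnout mass m_f = stage dry + payload = 2,130.35 + 1,080 = 3,210.35 kg.
v_e = Isp · g₀ = 347 × 9.8 = 3400.6 m/s.
Δv = v_e · ln(16,630/3,210.35) = 3400.6 × ln(5.18) = 3400.6 × 1.6448 ≈ 5593 m/s.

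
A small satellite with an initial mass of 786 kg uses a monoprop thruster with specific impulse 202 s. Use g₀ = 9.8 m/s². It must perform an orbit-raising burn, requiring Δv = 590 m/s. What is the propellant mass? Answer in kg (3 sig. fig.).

v_e = Isp · g₀ = 202 × 9.8 = 1979.6 m/s.
Using Δv = v_e ln(m₀/m_f): m₀/m_f = exp(Δv / v_e) = exp(590 / 1979.6) = exp(0.2980) = 1.3472.
m_f = 786 / 1.3472 = 583.432 kg, so propellant = m₀ − m_f = 786 − 583.432 = 202.568 kg.

propellant mass ≈ 203 kg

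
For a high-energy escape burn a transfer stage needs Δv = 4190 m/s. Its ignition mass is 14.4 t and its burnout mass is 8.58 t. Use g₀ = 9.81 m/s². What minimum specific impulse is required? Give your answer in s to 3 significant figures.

Isp ≈ 825 s

ln(m₀/m_f) = ln(14400/8580) = ln(1.678) = 0.5178.
Rocket equation: v_e = Δv / ln(m₀/m_f) = 4190 / 0.5178 = 8092.0 m/s.
Isp = v_e / g₀ = 8092.0 / 9.81 = 824.9 s.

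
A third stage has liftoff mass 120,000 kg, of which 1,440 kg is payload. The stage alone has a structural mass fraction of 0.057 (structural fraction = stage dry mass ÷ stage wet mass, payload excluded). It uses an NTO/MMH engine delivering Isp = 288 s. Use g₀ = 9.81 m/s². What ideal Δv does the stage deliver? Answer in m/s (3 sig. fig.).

Δv ≈ 7580 m/s

Stage wet mass = m₀ − payload = 120,000 − 1,440 = 118,560 kg.
Stage dry mass = ε × stage wet mass = 0.057 × 118,560 = 6,757.92 kg.
Burnout mass m_f = stage dry + payload = 6,757.92 + 1,440 = 8,197.92 kg.
v_e = Isp · g₀ = 288 × 9.81 = 2825.3 m/s.
Δv = v_e · ln(120,000/8,197.92) = 2825.3 × ln(14.64) = 2825.3 × 2.6836 ≈ 7582 m/s.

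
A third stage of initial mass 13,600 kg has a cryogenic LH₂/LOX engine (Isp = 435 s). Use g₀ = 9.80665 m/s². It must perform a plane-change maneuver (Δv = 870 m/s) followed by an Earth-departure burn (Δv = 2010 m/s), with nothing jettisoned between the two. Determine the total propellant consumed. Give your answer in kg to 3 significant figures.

v_e = Isp · g₀ = 435 × 9.80665 = 4265.9 m/s.
After the first burn: m = 13600 × exp(−870/4265.9) = 13600 × 0.81551 = 11,090.9 kg.
After the second burn: m = 11,090.9 × exp(−2010/4265.9) = 11,090.9 × 0.62427 = 6,923.72 kg.
Total propellant = m₀ − m_final = 13600 − 6,923.72 = 6,676.28 kg.

total propellant consumed ≈ 6680 kg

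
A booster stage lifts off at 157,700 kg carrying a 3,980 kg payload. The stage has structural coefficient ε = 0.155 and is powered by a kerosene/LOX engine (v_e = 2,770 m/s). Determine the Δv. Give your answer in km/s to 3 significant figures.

Δv ≈ 4.81 km/s

Stage wet mass = m₀ − payload = 157,700 − 3,980 = 153,720 kg.
Stage dry mass = ε × stage wet mass = 0.155 × 153,720 = 23,826.6 kg.
Burnout mass m_f = stage dry + payload = 23,826.6 + 3,980 = 27,806.6 kg.
By the Tsiolkovsky rocket equation, Δv = v_e · ln(157,700/27,806.6) = 2770.0 × ln(5.671) = 2770.0 × 1.7354 ≈ 4807 m/s.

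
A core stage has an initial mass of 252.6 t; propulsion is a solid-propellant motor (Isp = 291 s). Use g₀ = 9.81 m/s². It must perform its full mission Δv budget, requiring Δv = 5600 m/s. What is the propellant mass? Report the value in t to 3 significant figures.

v_e = Isp · g₀ = 291 × 9.81 = 2854.7 m/s.
m₀/m_f = exp(Δv / v_e) = exp(5600 / 2854.7) = exp(1.9617) = 7.1112.
m_f = 252.6 / 7.1112 = 35.5214 t, so propellant = m₀ − m_f = 252.6 − 35.5214 = 217.0786 t.

propellant mass ≈ 217 t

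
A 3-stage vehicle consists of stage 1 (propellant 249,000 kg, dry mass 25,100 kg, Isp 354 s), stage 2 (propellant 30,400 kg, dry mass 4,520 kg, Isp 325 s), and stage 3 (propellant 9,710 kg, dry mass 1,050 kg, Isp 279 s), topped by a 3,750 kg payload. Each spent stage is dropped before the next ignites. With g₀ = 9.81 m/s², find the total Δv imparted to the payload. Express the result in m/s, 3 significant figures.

Ignition mass of stage 1 = 249,000+25,100 + 30,400+4,520 + 9,710+1,050 + 3,750 = 323,530 kg.
Stage 1: m₀ = 323,530 kg, m_f = 323,530 − 249,000 = 74,530 kg; Δv = 354×9.81×ln(4.341) = 3472.7×1.4681 ≈ 5098 m/s.
Stage 2: m₀ = 49,430 kg, m_f = 49,430 − 30,400 = 19,030 kg; Δv = 325×9.81×ln(2.597) = 3188.2×0.9545 ≈ 3043 m/s.
Stage 3: m₀ = 14,510 kg, m_f = 14,510 − 9,710 = 4,800 kg; Δv = 279×9.81×ln(3.023) = 2737.0×1.1062 ≈ 3028 m/s.
Total Δv = 5098 + 3043 + 3028 = 11169 m/s.

Δv ≈ 11200 m/s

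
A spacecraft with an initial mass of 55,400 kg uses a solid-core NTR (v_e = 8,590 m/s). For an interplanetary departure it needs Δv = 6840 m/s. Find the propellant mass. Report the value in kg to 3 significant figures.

propellant mass ≈ 30400 kg

From the ideal rocket equation, m₀/m_f = exp(Δv / v_e) = exp(6840 / 8590.0) = exp(0.7963) = 2.2173.
m_f = 55,400 / 2.2173 = 24,985.3 kg, so propellant = m₀ − m_f = 55,400 − 24,985.3 = 30,414.7 kg.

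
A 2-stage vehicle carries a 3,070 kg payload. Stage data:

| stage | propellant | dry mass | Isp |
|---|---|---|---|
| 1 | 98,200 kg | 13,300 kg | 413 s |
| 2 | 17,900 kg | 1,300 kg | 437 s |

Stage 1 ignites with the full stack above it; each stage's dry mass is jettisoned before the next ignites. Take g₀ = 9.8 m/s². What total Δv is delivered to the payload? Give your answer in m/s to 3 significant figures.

Ignition mass of stage 1 = 98,200+13,300 + 17,900+1,300 + 3,070 = 133,770 kg.
Stage 1: m₀ = 133,770 kg, m_f = 133,770 − 98,200 = 35,570 kg; Δv = 413×9.8×ln(3.761) = 4047.4×1.3246 ≈ 5361 m/s.
Stage 2: m₀ = 22,270 kg, m_f = 22,270 − 17,900 = 4,370 kg; Δv = 437×9.8×ln(5.096) = 4282.6×1.6285 ≈ 6974 m/s.
Total Δv = 5361 + 6974 = 12335 m/s.

Δv ≈ 12300 m/s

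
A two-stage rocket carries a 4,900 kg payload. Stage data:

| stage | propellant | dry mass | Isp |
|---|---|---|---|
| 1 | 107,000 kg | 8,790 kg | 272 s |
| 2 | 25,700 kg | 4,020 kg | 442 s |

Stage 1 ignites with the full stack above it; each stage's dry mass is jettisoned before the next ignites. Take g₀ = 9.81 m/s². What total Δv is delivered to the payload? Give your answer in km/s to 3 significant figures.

Δv ≈ 9.20 km/s

Ignition mass of stage 1 = 107,000+8,790 + 25,700+4,020 + 4,900 = 150,410 kg.
Stage 1: m₀ = 150,410 kg, m_f = 150,410 − 107,000 = 43,410 kg; Δv = 272×9.81×ln(3.465) = 2668.3×1.2427 ≈ 3316 m/s.
Stage 2: m₀ = 34,620 kg, m_f = 34,620 − 25,700 = 8,920 kg; Δv = 442×9.81×ln(3.881) = 4336.0×1.3561 ≈ 5880 m/s.
Total Δv = 3316 + 5880 = 9196 m/s.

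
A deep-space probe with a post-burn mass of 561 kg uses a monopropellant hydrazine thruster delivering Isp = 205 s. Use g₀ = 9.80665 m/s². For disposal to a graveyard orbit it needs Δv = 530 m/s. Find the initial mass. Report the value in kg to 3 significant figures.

v_e = Isp · g₀ = 205 × 9.80665 = 2010.4 m/s.
Rocket equation: m₀/m_f = exp(Δv / v_e) = exp(530 / 2010.4) = exp(0.2636) = 1.3017.
m₀ = m_f × 1.3017 = 561 × 1.3017 = 730.254 kg.

initial mass ≈ 730 kg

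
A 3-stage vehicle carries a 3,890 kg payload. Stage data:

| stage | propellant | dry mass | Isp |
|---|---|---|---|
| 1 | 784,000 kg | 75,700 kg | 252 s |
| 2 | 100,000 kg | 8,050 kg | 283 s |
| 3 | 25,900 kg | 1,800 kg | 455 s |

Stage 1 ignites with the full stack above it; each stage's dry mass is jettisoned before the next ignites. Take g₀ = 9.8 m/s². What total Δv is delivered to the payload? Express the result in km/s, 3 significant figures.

Ignition mass of stage 1 = 784,000+75,700 + 100,000+8,050 + 25,900+1,800 + 3,890 = 999,340 kg.
Stage 1: m₀ = 999,340 kg, m_f = 999,340 − 784,000 = 215,340 kg; Δv = 252×9.8×ln(4.641) = 2469.6×1.5349 ≈ 3791 m/s.
Stage 2: m₀ = 139,640 kg, m_f = 139,640 − 100,000 = 39,640 kg; Δv = 283×9.8×ln(3.523) = 2773.4×1.2592 ≈ 3492 m/s.
Stage 3: m₀ = 31,590 kg, m_f = 31,590 − 25,900 = 5,690 kg; Δv = 455×9.8×ln(5.552) = 4459.0×1.7141 ≈ 7643 m/s.
Total Δv = 3791 + 3492 + 7643 = 14926 m/s.

Δv ≈ 14.9 km/s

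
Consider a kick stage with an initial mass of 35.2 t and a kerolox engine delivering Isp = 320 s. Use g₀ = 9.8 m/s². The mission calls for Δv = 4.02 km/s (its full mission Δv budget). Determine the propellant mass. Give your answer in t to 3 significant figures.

propellant mass ≈ 25.4 t

v_e = Isp · g₀ = 320 × 9.8 = 3136.0 m/s.
Using Δv = v_e ln(m₀/m_f): m₀/m_f = exp(Δv / v_e) = exp(4020 / 3136.0) = exp(1.2819) = 3.6034.
m_f = 35.2 / 3.6034 = 9.76855 t, so propellant = m₀ − m_f = 35.2 − 9.76855 = 25.43145 t.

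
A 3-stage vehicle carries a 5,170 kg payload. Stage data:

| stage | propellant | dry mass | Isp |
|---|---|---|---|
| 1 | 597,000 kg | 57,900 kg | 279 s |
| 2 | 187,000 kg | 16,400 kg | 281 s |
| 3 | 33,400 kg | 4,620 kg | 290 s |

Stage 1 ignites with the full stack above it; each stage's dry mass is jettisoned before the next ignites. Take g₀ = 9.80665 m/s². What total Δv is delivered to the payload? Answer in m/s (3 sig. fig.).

Δv ≈ 11100 m/s

Ignition mass of stage 1 = 597,000+57,900 + 187,000+16,400 + 33,400+4,620 + 5,170 = 901,490 kg.
Stage 1: m₀ = 901,490 kg, m_f = 901,490 − 597,000 = 304,490 kg; Δv = 279×9.80665×ln(2.961) = 2736.1×1.0854 ≈ 2970 m/s.
Stage 2: m₀ = 246,590 kg, m_f = 246,590 − 187,000 = 59,590 kg; Δv = 281×9.80665×ln(4.138) = 2755.7×1.4202 ≈ 3914 m/s.
Stage 3: m₀ = 43,190 kg, m_f = 43,190 − 33,400 = 9,790 kg; Δv = 290×9.80665×ln(4.412) = 2843.9×1.4842 ≈ 4221 m/s.
Total Δv = 2970 + 3914 + 4221 = 11105 m/s.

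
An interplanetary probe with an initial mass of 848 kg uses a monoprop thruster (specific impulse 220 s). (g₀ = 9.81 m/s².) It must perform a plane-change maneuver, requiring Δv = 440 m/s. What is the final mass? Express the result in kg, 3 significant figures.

final mass ≈ 692 kg

v_e = Isp · g₀ = 220 × 9.81 = 2158.2 m/s.
m₀/m_f = exp(Δv / v_e) = exp(440 / 2158.2) = exp(0.2039) = 1.2261.
m_f = m₀ / 1.2261 = 848 / 1.2261 = 691.624 kg.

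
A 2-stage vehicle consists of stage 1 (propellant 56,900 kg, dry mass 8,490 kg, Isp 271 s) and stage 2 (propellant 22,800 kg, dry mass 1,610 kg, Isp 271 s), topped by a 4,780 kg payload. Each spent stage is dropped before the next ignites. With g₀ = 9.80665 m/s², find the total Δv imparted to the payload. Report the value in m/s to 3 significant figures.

Δv ≈ 6480 m/s

Ignition mass of stage 1 = 56,900+8,490 + 22,800+1,610 + 4,780 = 94,580 kg.
Stage 1: m₀ = 94,580 kg, m_f = 94,580 − 56,900 = 37,680 kg; Δv = 271×9.80665×ln(2.51) = 2657.6×0.9203 ≈ 2446 m/s.
Stage 2: m₀ = 29,190 kg, m_f = 29,190 − 22,800 = 6,390 kg; Δv = 271×9.80665×ln(4.568) = 2657.6×1.5191 ≈ 4037 m/s.
Total Δv = 2446 + 4037 = 6483 m/s.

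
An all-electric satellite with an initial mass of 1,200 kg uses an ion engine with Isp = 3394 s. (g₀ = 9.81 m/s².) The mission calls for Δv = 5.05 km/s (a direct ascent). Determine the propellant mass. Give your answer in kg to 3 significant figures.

propellant mass ≈ 169 kg

v_e = Isp · g₀ = 3394 × 9.81 = 33295.1 m/s.
m₀/m_f = exp(Δv / v_e) = exp(5050 / 33295.1) = exp(0.1517) = 1.1638.
m_f = 1,200 / 1.1638 = 1,031.11 kg, so propellant = m₀ − m_f = 1,200 − 1,031.11 = 168.89 kg.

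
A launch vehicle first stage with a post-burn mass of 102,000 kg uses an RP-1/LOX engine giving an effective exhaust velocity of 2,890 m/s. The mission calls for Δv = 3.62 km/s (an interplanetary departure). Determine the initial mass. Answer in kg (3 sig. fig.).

initial mass ≈ 357000 kg

Rocket equation: m₀/m_f = exp(Δv / v_e) = exp(3620 / 2890.0) = exp(1.2526) = 3.4994.
m₀ = m_f × 3.4994 = 102,000 × 3.4994 = 356,939 kg.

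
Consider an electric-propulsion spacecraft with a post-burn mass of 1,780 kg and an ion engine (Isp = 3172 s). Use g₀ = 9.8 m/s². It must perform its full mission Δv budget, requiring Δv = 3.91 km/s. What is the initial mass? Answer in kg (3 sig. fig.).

initial mass ≈ 2020 kg

v_e = Isp · g₀ = 3172 × 9.8 = 31085.6 m/s.
Rocket equation: m₀/m_f = exp(Δv / v_e) = exp(3910 / 31085.6) = exp(0.1258) = 1.1340.
m₀ = m_f × 1.1340 = 1,780 × 1.1340 = 2,018.52 kg.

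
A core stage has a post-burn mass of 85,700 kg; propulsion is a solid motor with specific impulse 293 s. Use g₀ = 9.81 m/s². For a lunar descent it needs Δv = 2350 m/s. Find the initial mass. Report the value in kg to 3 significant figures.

initial mass ≈ 194000 kg

v_e = Isp · g₀ = 293 × 9.81 = 2874.3 m/s.
Using Δv = v_e ln(m₀/m_f): m₀/m_f = exp(Δv / v_e) = exp(2350 / 2874.3) = exp(0.8176) = 2.2650.
m₀ = m_f × 2.2650 = 85,700 × 2.2650 = 194,111 kg.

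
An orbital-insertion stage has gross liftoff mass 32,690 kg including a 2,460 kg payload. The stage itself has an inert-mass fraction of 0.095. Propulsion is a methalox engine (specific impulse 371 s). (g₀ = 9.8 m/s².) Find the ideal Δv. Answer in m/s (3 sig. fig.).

Δv ≈ 6590 m/s

Stage wet mass = m₀ − payload = 32,690 − 2,460 = 30,230 kg.
Stage dry mass = ε × stage wet mass = 0.095 × 30,230 = 2,871.85 kg.
Burnout mass m_f = stage dry + payload = 2,871.85 + 2,460 = 5,331.85 kg.
v_e = Isp · g₀ = 371 × 9.8 = 3635.8 m/s.
Rocket equation: Δv = v_e · ln(32,690/5,331.85) = 3635.8 × ln(6.131) = 3635.8 × 1.8134 ≈ 6593 m/s.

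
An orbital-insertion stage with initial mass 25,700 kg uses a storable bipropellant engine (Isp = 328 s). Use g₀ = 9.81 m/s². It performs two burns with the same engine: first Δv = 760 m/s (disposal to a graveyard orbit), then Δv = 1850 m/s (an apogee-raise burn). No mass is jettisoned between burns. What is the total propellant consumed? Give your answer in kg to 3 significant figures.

total propellant consumed ≈ 14300 kg

v_e = Isp · g₀ = 328 × 9.81 = 3217.7 m/s.
After the first burn: m = 25700 × exp(−760/3217.7) = 25700 × 0.78963 = 20,293.5 kg.
After the second burn: m = 20,293.5 × exp(−1850/3217.7) = 20,293.5 × 0.56273 = 11,419.8 kg.
Total propellant = m₀ − m_final = 25700 − 11,419.8 = 14,280.2 kg.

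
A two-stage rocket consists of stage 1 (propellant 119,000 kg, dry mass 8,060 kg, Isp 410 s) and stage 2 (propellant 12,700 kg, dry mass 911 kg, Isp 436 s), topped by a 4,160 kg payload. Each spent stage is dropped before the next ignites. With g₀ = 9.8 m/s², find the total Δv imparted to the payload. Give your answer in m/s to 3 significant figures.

Ignition mass of stage 1 = 119,000+8,060 + 12,700+911 + 4,160 = 144,831 kg.
Stage 1: m₀ = 144,831 kg, m_f = 144,831 − 119,000 = 25,831 kg; Δv = 410×9.8×ln(5.607) = 4018.0×1.7240 ≈ 6927 m/s.
Stage 2: m₀ = 17,771 kg, m_f = 17,771 − 12,700 = 5,071 kg; Δv = 436×9.8×ln(3.504) = 4272.8×1.2540 ≈ 5358 m/s.
Total Δv = 6927 + 5358 = 12285 m/s.

Δv ≈ 12300 m/s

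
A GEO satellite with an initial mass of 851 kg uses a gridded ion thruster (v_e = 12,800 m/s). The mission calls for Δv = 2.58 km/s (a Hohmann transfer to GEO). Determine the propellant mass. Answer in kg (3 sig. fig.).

Rocket equation: m₀/m_f = exp(Δv / v_e) = exp(2580 / 12800.0) = exp(0.2016) = 1.2233.
m_f = 851 / 1.2233 = 695.659 kg, so propellant = m₀ − m_f = 851 − 695.659 = 155.341 kg.

propellant mass ≈ 155 kg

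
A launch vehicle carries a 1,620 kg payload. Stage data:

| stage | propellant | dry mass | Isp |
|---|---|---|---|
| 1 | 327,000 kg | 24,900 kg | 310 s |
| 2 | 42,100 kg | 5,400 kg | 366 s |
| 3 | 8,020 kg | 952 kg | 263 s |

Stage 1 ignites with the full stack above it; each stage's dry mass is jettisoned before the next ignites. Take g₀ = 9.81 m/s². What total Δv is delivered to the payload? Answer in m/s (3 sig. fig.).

Ignition mass of stage 1 = 327,000+24,900 + 42,100+5,400 + 8,020+952 + 1,620 = 409,992 kg.
Stage 1: m₀ = 409,992 kg, m_f = 409,992 − 327,000 = 82,992 kg; Δv = 310×9.81×ln(4.94) = 3041.1×1.5974 ≈ 4858 m/s.
Stage 2: m₀ = 58,092 kg, m_f = 58,092 − 42,100 = 15,992 kg; Δv = 366×9.81×ln(3.633) = 3590.5×1.2899 ≈ 4631 m/s.
Stage 3: m₀ = 10,592 kg, m_f = 10,592 − 8,020 = 2,572 kg; Δv = 263×9.81×ln(4.118) = 2580.0×1.4154 ≈ 3652 m/s.
Total Δv = 4858 + 4631 + 3652 = 13141 m/s.

Δv ≈ 13100 m/s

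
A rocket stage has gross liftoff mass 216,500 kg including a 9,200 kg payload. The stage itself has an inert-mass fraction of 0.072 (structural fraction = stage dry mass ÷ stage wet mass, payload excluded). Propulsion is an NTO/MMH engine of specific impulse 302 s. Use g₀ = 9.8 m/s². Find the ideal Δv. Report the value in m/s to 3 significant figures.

Δv ≈ 6490 m/s

Stage wet mass = m₀ − payload = 216,500 − 9,200 = 207,300 kg.
Stage dry mass = ε × stage wet mass = 0.072 × 207,300 = 14,925.6 kg.
Burnout mass m_f = stage dry + payload = 14,925.6 + 9,200 = 24,125.6 kg.
v_e = Isp · g₀ = 302 × 9.8 = 2959.6 m/s.
Δv = v_e · ln(216,500/24,125.6) = 2959.6 × ln(8.974) = 2959.6 × 2.1943 ≈ 6494 m/s.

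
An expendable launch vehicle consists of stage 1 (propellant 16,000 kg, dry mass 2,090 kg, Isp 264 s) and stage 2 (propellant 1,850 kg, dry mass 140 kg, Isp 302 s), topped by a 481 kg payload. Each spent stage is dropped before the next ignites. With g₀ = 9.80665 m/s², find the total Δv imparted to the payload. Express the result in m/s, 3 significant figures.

Ignition mass of stage 1 = 16,000+2,090 + 1,850+140 + 481 = 20,561 kg.
Stage 1: m₀ = 20,561 kg, m_f = 20,561 − 16,000 = 4,561 kg; Δv = 264×9.80665×ln(4.508) = 2589.0×1.5059 ≈ 3899 m/s.
Stage 2: m₀ = 2,471 kg, m_f = 2,471 − 1,850 = 621 kg; Δv = 302×9.80665×ln(3.979) = 2961.6×1.3810 ≈ 4090 m/s.
Total Δv = 3899 + 4090 = 7989 m/s.

Δv ≈ 7990 m/s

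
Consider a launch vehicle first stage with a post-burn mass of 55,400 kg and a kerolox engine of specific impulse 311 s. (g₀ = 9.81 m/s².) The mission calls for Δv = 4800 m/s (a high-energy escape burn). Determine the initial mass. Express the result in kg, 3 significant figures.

v_e = Isp · g₀ = 311 × 9.81 = 3050.9 m/s.
By the Tsiolkovsky rocket equation, m₀/m_f = exp(Δv / v_e) = exp(4800 / 3050.9) = exp(1.5733) = 4.8225.
m₀ = m_f × 4.8225 = 55,400 × 4.8225 = 267,167 kg.

initial mass ≈ 267000 kg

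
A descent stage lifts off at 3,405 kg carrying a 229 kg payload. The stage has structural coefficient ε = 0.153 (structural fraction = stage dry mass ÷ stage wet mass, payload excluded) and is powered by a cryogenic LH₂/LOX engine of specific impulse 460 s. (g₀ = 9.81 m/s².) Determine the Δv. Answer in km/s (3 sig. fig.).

Stage wet mass = m₀ − payload = 3,405 − 229 = 3,176 kg.
Stage dry mass = ε × stage wet mass = 0.153 × 3,176 = 485.928 kg.
Burnout mass m_f = stage dry + payload = 485.928 + 229 = 714.928 kg.
v_e = Isp · g₀ = 460 × 9.81 = 4512.6 m/s.
Δv = v_e · ln(3,405/714.928) = 4512.6 × ln(4.763) = 4512.6 × 1.5608 ≈ 7043 m/s.

Δv ≈ 7.04 km/s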